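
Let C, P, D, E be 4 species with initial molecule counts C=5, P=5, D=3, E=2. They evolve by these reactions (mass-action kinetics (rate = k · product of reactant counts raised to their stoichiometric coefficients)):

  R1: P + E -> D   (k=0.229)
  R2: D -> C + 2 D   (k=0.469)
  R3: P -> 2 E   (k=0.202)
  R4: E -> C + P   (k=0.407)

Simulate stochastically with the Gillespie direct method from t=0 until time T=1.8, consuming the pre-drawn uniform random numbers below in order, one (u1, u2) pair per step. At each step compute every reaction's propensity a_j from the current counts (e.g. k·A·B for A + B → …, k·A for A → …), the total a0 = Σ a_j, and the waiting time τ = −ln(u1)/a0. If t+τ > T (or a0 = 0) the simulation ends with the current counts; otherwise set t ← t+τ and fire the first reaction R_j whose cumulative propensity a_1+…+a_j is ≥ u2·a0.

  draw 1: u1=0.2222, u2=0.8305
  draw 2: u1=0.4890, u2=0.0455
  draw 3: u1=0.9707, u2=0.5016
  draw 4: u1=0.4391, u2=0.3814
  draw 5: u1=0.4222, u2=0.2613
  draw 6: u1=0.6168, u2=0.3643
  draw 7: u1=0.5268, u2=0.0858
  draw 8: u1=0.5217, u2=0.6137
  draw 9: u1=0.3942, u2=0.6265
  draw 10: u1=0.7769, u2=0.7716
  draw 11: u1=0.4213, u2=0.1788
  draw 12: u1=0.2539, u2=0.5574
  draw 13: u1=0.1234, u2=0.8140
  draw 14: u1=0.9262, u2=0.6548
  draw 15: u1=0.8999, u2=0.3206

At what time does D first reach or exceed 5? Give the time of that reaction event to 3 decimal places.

t=0.000: C=5 P=5 D=3 E=2
Draw 1: a1=2.290, a2=1.407, a3=1.010, a4=0.814, a0=5.521; τ=−ln(0.2222)/5.521=0.272 → t=0.272; u2·a0=0.8305·5.521=4.585; a1+a2=3.697 < 4.585 ≤ a1+…+a3=4.707 → R3 fires; C=5 P=4 D=3 E=4
Draw 2: a1=3.664, a2=1.407, a3=0.808, a4=1.628, a0=7.507; τ=−ln(0.4890)/7.507=0.095 → t=0.368; u2·a0=0.0455·7.507=0.342 ≤ a1=3.664 → R1 fires; C=5 P=3 D=4 E=3
Draw 3: a1=2.061, a2=1.876, a3=0.606, a4=1.221, a0=5.764; τ=−ln(0.9707)/5.764=0.005 → t=0.373; u2·a0=0.5016·5.764=2.891; a1=2.061 < 2.891 ≤ a1+a2=3.937 → R2 fires; C=6 P=3 D=5 E=3
Draw 4: a1=2.061, a2=2.345, a3=0.606, a4=1.221, a0=6.233; τ=−ln(0.4391)/6.233=0.132 → t=0.505; u2·a0=0.3814·6.233=2.377; a1=2.061 < 2.377 ≤ a1+a2=4.406 → R2 fires; C=7 P=3 D=6 E=3
Draw 5: a1=2.061, a2=2.814, a3=0.606, a4=1.221, a0=6.702; τ=−ln(0.4222)/6.702=0.129 → t=0.634; u2·a0=0.2613·6.702=1.751 ≤ a1=2.061 → R1 fires; C=7 P=2 D=7 E=2
Draw 6: a1=0.916, a2=3.283, a3=0.404, a4=0.814, a0=5.417; τ=−ln(0.6168)/5.417=0.089 → t=0.723; u2·a0=0.3643·5.417=1.973; a1=0.916 < 1.973 ≤ a1+a2=4.199 → R2 fires; C=8 P=2 D=8 E=2
Draw 7: a1=0.916, a2=3.752, a3=0.404, a4=0.814, a0=5.886; τ=−ln(0.5268)/5.886=0.109 → t=0.832; u2·a0=0.0858·5.886=0.505 ≤ a1=0.916 → R1 fires; C=8 P=1 D=9 E=1
Draw 8: a1=0.229, a2=4.221, a3=0.202, a4=0.407, a0=5.059; τ=−ln(0.5217)/5.059=0.129 → t=0.960; u2·a0=0.6137·5.059=3.105; a1=0.229 < 3.105 ≤ a1+a2=4.450 → R2 fires; C=9 P=1 D=10 E=1
Draw 9: a1=0.229, a2=4.690, a3=0.202, a4=0.407, a0=5.528; τ=−ln(0.3942)/5.528=0.168 → t=1.129; u2·a0=0.6265·5.528=3.463; a1=0.229 < 3.463 ≤ a1+a2=4.919 → R2 fires; C=10 P=1 D=11 E=1
Draw 10: a1=0.229, a2=5.159, a3=0.202, a4=0.407, a0=5.997; τ=−ln(0.7769)/5.997=0.042 → t=1.171; u2·a0=0.7716·5.997=4.627; a1=0.229 < 4.627 ≤ a1+a2=5.388 → R2 fires; C=11 P=1 D=12 E=1
Draw 11: a1=0.229, a2=5.628, a3=0.202, a4=0.407, a0=6.466; τ=−ln(0.4213)/6.466=0.134 → t=1.304; u2·a0=0.1788·6.466=1.156; a1=0.229 < 1.156 ≤ a1+a2=5.857 → R2 fires; C=12 P=1 D=13 E=1
Draw 12: a1=0.229, a2=6.097, a3=0.202, a4=0.407, a0=6.935; τ=−ln(0.2539)/6.935=0.198 → t=1.502; u2·a0=0.5574·6.935=3.866; a1=0.229 < 3.866 ≤ a1+a2=6.326 → R2 fires; C=13 P=1 D=14 E=1
Draw 13: a1=0.229, a2=6.566, a3=0.202, a4=0.407, a0=7.404; τ=−ln(0.1234)/7.404=0.283 → t=1.785; u2·a0=0.8140·7.404=6.027; a1=0.229 < 6.027 ≤ a1+a2=6.795 → R2 fires; C=14 P=1 D=15 E=1
Draw 14: a1=0.229, a2=7.035, a3=0.202, a4=0.407, a0=7.873; τ=−ln(0.9262)/7.873=0.010 → t=1.794; u2·a0=0.6548·7.873=5.155; a1=0.229 < 5.155 ≤ a1+a2=7.264 → R2 fires; C=15 P=1 D=16 E=1
Draw 15: a1=0.229, a2=7.504, a3=0.202, a4=0.407, a0=8.342; τ=−ln(0.8999)/8.342=0.013 → t=1.807 > T=1.8: stop.
D first becomes ≥ 5 when it reaches 5 at the event at t=0.373.

Threshold first reached at t = 0.373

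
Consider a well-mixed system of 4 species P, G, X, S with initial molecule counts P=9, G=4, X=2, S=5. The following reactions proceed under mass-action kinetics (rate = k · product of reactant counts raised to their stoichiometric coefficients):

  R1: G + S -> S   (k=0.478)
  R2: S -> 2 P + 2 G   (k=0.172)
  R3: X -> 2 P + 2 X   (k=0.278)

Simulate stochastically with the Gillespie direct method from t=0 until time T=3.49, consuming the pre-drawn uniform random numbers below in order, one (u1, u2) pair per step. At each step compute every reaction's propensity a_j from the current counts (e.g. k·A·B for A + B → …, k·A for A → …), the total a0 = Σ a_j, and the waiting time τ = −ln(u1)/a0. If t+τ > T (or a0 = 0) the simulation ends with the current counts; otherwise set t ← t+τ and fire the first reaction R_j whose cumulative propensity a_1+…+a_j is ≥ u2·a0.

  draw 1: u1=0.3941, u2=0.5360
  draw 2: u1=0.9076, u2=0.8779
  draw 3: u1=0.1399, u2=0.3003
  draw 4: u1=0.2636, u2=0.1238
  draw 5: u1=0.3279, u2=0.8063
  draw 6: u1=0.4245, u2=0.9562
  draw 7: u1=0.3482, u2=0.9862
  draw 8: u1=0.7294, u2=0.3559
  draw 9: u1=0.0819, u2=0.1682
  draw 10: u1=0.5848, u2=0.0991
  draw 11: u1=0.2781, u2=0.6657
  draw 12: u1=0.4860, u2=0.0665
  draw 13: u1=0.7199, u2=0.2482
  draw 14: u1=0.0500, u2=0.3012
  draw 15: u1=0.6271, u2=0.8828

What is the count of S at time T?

t=0.000: P=9 G=4 X=2 S=5
Draw 1: a1=9.560, a2=0.860, a3=0.556, a0=10.976; τ=−ln(0.3941)/10.976=0.085 → t=0.085; u2·a0=0.5360·10.976=5.883 ≤ a1=9.560 → R1 fires; P=9 G=3 X=2 S=5
Draw 2: a1=7.170, a2=0.860, a3=0.556, a0=8.586; τ=−ln(0.9076)/8.586=0.011 → t=0.096; u2·a0=0.8779·8.586=7.538; a1=7.170 < 7.538 ≤ a1+a2=8.030 → R2 fires; P=11 G=5 X=2 S=4
Draw 3: a1=9.560, a2=0.688, a3=0.556, a0=10.804; τ=−ln(0.1399)/10.804=0.182 → t=0.278; u2·a0=0.3003·10.804=3.244 ≤ a1=9.560 → R1 fires; P=11 G=4 X=2 S=4
Draw 4: a1=7.648, a2=0.688, a3=0.556, a0=8.892; τ=−ln(0.2636)/8.892=0.150 → t=0.428; u2·a0=0.1238·8.892=1.101 ≤ a1=7.648 → R1 fires; P=11 G=3 X=2 S=4
Draw 5: a1=5.736, a2=0.688, a3=0.556, a0=6.980; τ=−ln(0.3279)/6.980=0.160 → t=0.588; u2·a0=0.8063·6.980=5.628 ≤ a1=5.736 → R1 fires; P=11 G=2 X=2 S=4
Draw 6: a1=3.824, a2=0.688, a3=0.556, a0=5.068; τ=−ln(0.4245)/5.068=0.169 → t=0.757; u2·a0=0.9562·5.068=4.846; a1+a2=4.512 < 4.846 ≤ a1+…+a3=5.068 → R3 fires; P=13 G=2 X=3 S=4
Draw 7: a1=3.824, a2=0.688, a3=0.834, a0=5.346; τ=−ln(0.3482)/5.346=0.197 → t=0.954; u2·a0=0.9862·5.346=5.272; a1+a2=4.512 < 5.272 ≤ a1+…+a3=5.346 → R3 fires; P=15 G=2 X=4 S=4
Draw 8: a1=3.824, a2=0.688, a3=1.112, a0=5.624; τ=−ln(0.7294)/5.624=0.056 → t=1.010; u2·a0=0.3559·5.624=2.002 ≤ a1=3.824 → R1 fires; P=15 G=1 X=4 S=4
Draw 9: a1=1.912, a2=0.688, a3=1.112, a0=3.712; τ=−ln(0.0819)/3.712=0.674 → t=1.684; u2·a0=0.1682·3.712=0.624 ≤ a1=1.912 → R1 fires; P=15 G=0 X=4 S=4
Draw 10: a1=0.000, a2=0.688, a3=1.112, a0=1.800; τ=−ln(0.5848)/1.800=0.298 → t=1.983; u2·a0=0.0991·1.800=0.178; a1=0.000 < 0.178 ≤ a1+a2=0.688 → R2 fires; P=17 G=2 X=4 S=3
Draw 11: a1=2.868, a2=0.516, a3=1.112, a0=4.496; τ=−ln(0.2781)/4.496=0.285 → t=2.267; u2·a0=0.6657·4.496=2.993; a1=2.868 < 2.993 ≤ a1+a2=3.384 → R2 fires; P=19 G=4 X=4 S=2
Draw 12: a1=3.824, a2=0.344, a3=1.112, a0=5.280; τ=−ln(0.4860)/5.280=0.137 → t=2.404; u2·a0=0.0665·5.280=0.351 ≤ a1=3.824 → R1 fires; P=19 G=3 X=4 S=2
Draw 13: a1=2.868, a2=0.344, a3=1.112, a0=4.324; τ=−ln(0.7199)/4.324=0.076 → t=2.480; u2·a0=0.2482·4.324=1.073 ≤ a1=2.868 → R1 fires; P=19 G=2 X=4 S=2
Draw 14: a1=1.912, a2=0.344, a3=1.112, a0=3.368; τ=−ln(0.0500)/3.368=0.889 → t=3.369; u2·a0=0.3012·3.368=1.014 ≤ a1=1.912 → R1 fires; P=19 G=1 X=4 S=2
Draw 15: a1=0.956, a2=0.344, a3=1.112, a0=2.412; τ=−ln(0.6271)/2.412=0.193 → t=3.563 > T=3.49: stop.
Read off S at T=3.49: 2

S at T = 2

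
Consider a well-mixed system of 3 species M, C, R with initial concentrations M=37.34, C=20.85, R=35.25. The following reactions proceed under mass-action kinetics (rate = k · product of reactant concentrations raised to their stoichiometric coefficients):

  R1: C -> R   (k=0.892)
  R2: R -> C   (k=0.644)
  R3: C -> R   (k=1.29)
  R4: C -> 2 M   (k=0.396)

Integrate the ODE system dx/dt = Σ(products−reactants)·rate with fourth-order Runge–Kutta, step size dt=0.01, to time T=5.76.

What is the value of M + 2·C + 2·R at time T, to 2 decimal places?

Value at T = 149.54

Check how each reaction changes W = M + 2·C + 2·R (weight of products minus weight of reactants):
R1: C -> R: (2·1) − (2·1) = 2 − 2 = 0
R2: R -> C: (2·1) − (2·1) = 2 − 2 = 0
R3: C -> R: (2·1) − (2·1) = 2 − 2 = 0
R4: C -> 2 M: (1·2) − (2·1) = 2 − 2 = 0
Every reaction leaves W unchanged, so W is conserved and no simulation is needed: W(T) = W(0) = 37.34 + 2·20.85 + 2·35.25 = 149.54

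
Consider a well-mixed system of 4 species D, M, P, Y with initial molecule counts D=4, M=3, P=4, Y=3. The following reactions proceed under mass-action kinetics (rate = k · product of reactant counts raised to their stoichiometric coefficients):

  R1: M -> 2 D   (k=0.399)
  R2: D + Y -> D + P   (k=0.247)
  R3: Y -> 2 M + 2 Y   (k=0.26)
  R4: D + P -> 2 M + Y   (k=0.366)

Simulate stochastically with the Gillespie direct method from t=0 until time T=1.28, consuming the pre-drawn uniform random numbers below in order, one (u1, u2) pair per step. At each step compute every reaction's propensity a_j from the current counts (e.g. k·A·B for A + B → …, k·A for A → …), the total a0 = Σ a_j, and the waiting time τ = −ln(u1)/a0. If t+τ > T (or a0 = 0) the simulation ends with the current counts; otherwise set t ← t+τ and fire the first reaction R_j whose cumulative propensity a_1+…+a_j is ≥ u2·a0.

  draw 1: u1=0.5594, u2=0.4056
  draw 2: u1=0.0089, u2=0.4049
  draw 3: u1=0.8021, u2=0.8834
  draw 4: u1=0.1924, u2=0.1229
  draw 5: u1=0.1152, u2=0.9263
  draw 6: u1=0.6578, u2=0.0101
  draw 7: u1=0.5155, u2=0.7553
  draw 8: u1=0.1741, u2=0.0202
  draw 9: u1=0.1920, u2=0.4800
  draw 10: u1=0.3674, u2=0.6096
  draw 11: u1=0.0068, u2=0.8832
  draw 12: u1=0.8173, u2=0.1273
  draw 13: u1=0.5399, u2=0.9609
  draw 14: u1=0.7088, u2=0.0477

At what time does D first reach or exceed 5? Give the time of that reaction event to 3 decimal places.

Threshold first reached at t = 0.586

t=0.000: D=4 M=3 P=4 Y=3
Draw 1: a1=1.197, a2=2.964, a3=0.780, a4=5.856, a0=10.797; τ=−ln(0.5594)/10.797=0.054 → t=0.054; u2·a0=0.4056·10.797=4.379; a1+a2=4.161 < 4.379 ≤ a1+…+a3=4.941 → R3 fires; D=4 M=5 P=4 Y=4
Draw 2: a1=1.995, a2=3.952, a3=1.040, a4=5.856, a0=12.843; τ=−ln(0.0089)/12.843=0.368 → t=0.421; u2·a0=0.4049·12.843=5.200; a1=1.995 < 5.200 ≤ a1+a2=5.947 → R2 fires; D=4 M=5 P=5 Y=3
Draw 3: a1=1.995, a2=2.964, a3=0.780, a4=7.320, a0=13.059; τ=−ln(0.8021)/13.059=0.017 → t=0.438; u2·a0=0.8834·13.059=11.536; a1+…+a3=5.739 < 11.536 ≤ a1+…+a4=13.059 → R4 fires; D=3 M=7 P=4 Y=4
Draw 4: a1=2.793, a2=2.964, a3=1.040, a4=4.392, a0=11.189; τ=−ln(0.1924)/11.189=0.147 → t=0.586; u2·a0=0.1229·11.189=1.375 ≤ a1=2.793 → R1 fires; D=5 M=6 P=4 Y=4
Draw 5: a1=2.394, a2=4.940, a3=1.040, a4=7.320, a0=15.694; τ=−ln(0.1152)/15.694=0.138 → t=0.723; u2·a0=0.9263·15.694=14.537; a1+…+a3=8.374 < 14.537 ≤ a1+…+a4=15.694 → R4 fires; D=4 M=8 P=3 Y=5
Draw 6: a1=3.192, a2=4.940, a3=1.300, a4=4.392, a0=13.824; τ=−ln(0.6578)/13.824=0.030 → t=0.754; u2·a0=0.0101·13.824=0.140 ≤ a1=3.192 → R1 fires; D=6 M=7 P=3 Y=5
Draw 7: a1=2.793, a2=7.410, a3=1.300, a4=6.588, a0=18.091; τ=−ln(0.5155)/18.091=0.037 → t=0.790; u2·a0=0.7553·18.091=13.664; a1+…+a3=11.503 < 13.664 ≤ a1+…+a4=18.091 → R4 fires; D=5 M=9 P=2 Y=6
Draw 8: a1=3.591, a2=7.410, a3=1.560, a4=3.660, a0=16.221; τ=−ln(0.1741)/16.221=0.108 → t=0.898; u2·a0=0.0202·16.221=0.328 ≤ a1=3.591 → R1 fires; D=7 M=8 P=2 Y=6
Draw 9: a1=3.192, a2=10.374, a3=1.560, a4=5.124, a0=20.250; τ=−ln(0.1920)/20.250=0.081 → t=0.980; u2·a0=0.4800·20.250=9.720; a1=3.192 < 9.720 ≤ a1+a2=13.566 → R2 fires; D=7 M=8 P=3 Y=5
Draw 10: a1=3.192, a2=8.645, a3=1.300, a4=7.686, a0=20.823; τ=−ln(0.3674)/20.823=0.048 → t=1.028; u2·a0=0.6096·20.823=12.694; a1+a2=11.837 < 12.694 ≤ a1+…+a3=13.137 → R3 fires; D=7 M=10 P=3 Y=6
Draw 11: a1=3.990, a2=10.374, a3=1.560, a4=7.686, a0=23.610; τ=−ln(0.0068)/23.610=0.211 → t=1.239; u2·a0=0.8832·23.610=20.852; a1+…+a3=15.924 < 20.852 ≤ a1+…+a4=23.610 → R4 fires; D=6 M=12 P=2 Y=7
Draw 12: a1=4.788, a2=10.374, a3=1.820, a4=4.392, a0=21.374; τ=−ln(0.8173)/21.374=0.009 → t=1.248; u2·a0=0.1273·21.374=2.721 ≤ a1=4.788 → R1 fires; D=8 M=11 P=2 Y=7
Draw 13: a1=4.389, a2=13.832, a3=1.820, a4=5.856, a0=25.897; τ=−ln(0.5399)/25.897=0.024 → t=1.272; u2·a0=0.9609·25.897=24.884; a1+…+a3=20.041 < 24.884 ≤ a1+…+a4=25.897 → R4 fires; D=7 M=13 P=1 Y=8
Draw 14: a1=5.187, a2=13.832, a3=2.080, a4=2.562, a0=23.661; τ=−ln(0.7088)/23.661=0.015 → t=1.287 > T=1.28: stop.
D first becomes ≥ 5 when it reaches 5 at the event at t=0.586.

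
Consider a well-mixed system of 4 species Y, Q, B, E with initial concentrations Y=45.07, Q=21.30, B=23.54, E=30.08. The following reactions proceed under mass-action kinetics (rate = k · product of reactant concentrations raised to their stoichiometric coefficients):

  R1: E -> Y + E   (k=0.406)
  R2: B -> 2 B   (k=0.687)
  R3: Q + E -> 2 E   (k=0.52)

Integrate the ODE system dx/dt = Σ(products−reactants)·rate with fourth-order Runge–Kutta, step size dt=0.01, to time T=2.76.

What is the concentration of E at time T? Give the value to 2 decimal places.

E at T = 51.38

RK4 with dt=0.01: 276 steps to T=2.76. Trajectory (selected grid times):
t=0.00: Y=45.07 Q=21.30 B=23.54 E=30.08
t=0.31: Y=51.12 Q=0.01 B=29.13 E=51.37
t=0.61: Y=57.38 Q=0.00 B=35.79 E=51.38
t=0.92: Y=63.84 Q=0.00 B=44.29 E=51.38
t=1.23: Y=70.31 Q=0.00 B=54.80 E=51.38
t=1.53: Y=76.57 Q=0.00 B=67.34 E=51.38
t=1.84: Y=83.03 Q=0.00 B=83.33 E=51.38
t=2.15: Y=89.50 Q=0.00 B=103.11 E=51.38
t=2.45: Y=95.76 Q=0.00 B=126.70 E=51.38
t=2.76: Y=102.23 Q=0.00 B=156.78 E=51.38
Read off E at T=2.76: 51.38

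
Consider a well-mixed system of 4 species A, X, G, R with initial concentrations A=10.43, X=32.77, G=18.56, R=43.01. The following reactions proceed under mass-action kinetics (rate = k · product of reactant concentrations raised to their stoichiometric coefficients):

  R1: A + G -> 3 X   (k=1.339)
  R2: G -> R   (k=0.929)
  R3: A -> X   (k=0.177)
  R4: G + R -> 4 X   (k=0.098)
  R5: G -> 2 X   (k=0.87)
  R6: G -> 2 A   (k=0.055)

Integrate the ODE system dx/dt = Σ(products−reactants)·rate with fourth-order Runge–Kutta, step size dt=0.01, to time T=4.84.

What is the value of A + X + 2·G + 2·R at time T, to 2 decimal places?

Check how each reaction changes W = A + X + 2·G + 2·R (weight of products minus weight of reactants):
R1: A + G -> 3 X: (1·3) − (1·1 + 2·1) = 3 − 3 = 0
R2: G -> R: (2·1) − (2·1) = 2 − 2 = 0
R3: A -> X: (1·1) − (1·1) = 1 − 1 = 0
R4: G + R -> 4 X: (1·4) − (2·1 + 2·1) = 4 − 4 = 0
R5: G -> 2 X: (1·2) − (2·1) = 2 − 2 = 0
R6: G -> 2 A: (1·2) − (2·1) = 2 − 2 = 0
Every reaction leaves W unchanged, so W is conserved and no simulation is needed: W(T) = W(0) = 10.43 + 32.77 + 2·18.56 + 2·43.01 = 166.34

Value at T = 166.34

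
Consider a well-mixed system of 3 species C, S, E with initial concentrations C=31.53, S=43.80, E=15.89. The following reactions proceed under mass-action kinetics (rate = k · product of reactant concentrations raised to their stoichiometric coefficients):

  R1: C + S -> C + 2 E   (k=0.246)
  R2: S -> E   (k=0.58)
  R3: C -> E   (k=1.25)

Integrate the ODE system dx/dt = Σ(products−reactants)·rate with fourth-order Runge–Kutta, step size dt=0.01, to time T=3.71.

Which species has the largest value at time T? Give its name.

RK4 with dt=0.01: 371 steps to T=3.71. Trajectory (selected grid times):
t=0.00: C=31.53 S=43.80 E=15.89
t=0.41: C=18.89 S=2.87 E=107.15
t=0.82: C=11.31 S=0.51 E=119.14
t=1.24: C=6.69 S=0.16 E=124.38
t=1.65: C=4.01 S=0.07 E=127.21
t=2.06: C=2.40 S=0.04 E=128.87
t=2.47: C=1.44 S=0.03 E=129.86
t=2.89: C=0.85 S=0.02 E=130.46
t=3.30: C=0.51 S=0.01 E=130.80
t=3.71: C=0.31 S=0.01 E=131.01
At T=3.71: C=0.31 S=0.01 E=131.01; the largest is E.

Dominant species at T: E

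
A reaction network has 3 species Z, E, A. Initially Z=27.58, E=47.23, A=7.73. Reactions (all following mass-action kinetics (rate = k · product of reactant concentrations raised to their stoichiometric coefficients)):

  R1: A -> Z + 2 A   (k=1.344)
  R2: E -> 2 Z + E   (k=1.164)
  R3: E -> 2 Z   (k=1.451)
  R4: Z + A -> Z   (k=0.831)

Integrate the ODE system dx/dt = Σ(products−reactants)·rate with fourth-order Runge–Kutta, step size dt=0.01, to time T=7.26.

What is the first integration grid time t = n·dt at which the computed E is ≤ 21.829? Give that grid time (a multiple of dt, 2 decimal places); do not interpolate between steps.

RK4 with dt=0.01: 726 steps to T=7.26. Trajectory (selected grid times):
t=0.00: Z=27.58 E=47.23 A=7.73
t=0.53: Z=119.29 E=21.89 A=0.00
t=0.54: Z=120.43 E=21.57 A=0.00
t=0.81: Z=145.63 E=14.58 A=0.00
t=1.61: Z=181.73 E=4.57 A=0.00
t=2.42: Z=193.11 E=1.41 A=0.00
t=3.23: Z=196.62 E=0.44 A=0.00
t=4.03: Z=197.70 E=0.14 A=0.00
t=4.84: Z=198.04 E=0.04 A=0.00
t=5.65: Z=198.14 E=0.01 A=0.00
t=6.45: Z=198.18 E=0.00 A=0.00
t=7.26: Z=198.19 E=0.00 A=0.00
E(0.53)=21.889 > 21.829 but E(0.54)=21.574 ≤ 21.829, so the first grid time is t=0.54.

Threshold first reached at t = 0.54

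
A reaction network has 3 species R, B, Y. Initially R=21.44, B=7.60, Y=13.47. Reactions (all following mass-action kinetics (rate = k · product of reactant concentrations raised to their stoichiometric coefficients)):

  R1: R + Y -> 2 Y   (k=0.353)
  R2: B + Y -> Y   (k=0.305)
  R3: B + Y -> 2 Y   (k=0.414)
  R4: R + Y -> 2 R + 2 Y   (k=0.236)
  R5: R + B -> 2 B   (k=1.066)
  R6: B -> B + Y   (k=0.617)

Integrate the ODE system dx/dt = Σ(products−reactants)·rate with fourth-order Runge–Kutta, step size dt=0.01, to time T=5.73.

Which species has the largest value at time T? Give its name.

RK4 with dt=0.01: 573 steps to T=5.73. Trajectory (selected grid times):
t=0.00: R=21.44 B=7.60 Y=13.47
t=0.64: R=0.10 B=0.00 Y=72.40
t=1.27: R=0.00 B=0.00 Y=72.88
t=1.91: R=0.00 B=0.00 Y=72.89
t=2.55: R=0.00 B=0.00 Y=72.89
t=3.18: R=0.00 B=0.00 Y=72.89
t=3.82: R=0.00 B=0.00 Y=72.89
t=4.46: R=0.00 B=0.00 Y=72.89
t=5.09: R=0.00 B=0.00 Y=72.89
t=5.73: R=0.00 B=0.00 Y=72.89
At T=5.73: R=0.00 B=0.00 Y=72.89; the largest is Y.

Dominant species at T: Y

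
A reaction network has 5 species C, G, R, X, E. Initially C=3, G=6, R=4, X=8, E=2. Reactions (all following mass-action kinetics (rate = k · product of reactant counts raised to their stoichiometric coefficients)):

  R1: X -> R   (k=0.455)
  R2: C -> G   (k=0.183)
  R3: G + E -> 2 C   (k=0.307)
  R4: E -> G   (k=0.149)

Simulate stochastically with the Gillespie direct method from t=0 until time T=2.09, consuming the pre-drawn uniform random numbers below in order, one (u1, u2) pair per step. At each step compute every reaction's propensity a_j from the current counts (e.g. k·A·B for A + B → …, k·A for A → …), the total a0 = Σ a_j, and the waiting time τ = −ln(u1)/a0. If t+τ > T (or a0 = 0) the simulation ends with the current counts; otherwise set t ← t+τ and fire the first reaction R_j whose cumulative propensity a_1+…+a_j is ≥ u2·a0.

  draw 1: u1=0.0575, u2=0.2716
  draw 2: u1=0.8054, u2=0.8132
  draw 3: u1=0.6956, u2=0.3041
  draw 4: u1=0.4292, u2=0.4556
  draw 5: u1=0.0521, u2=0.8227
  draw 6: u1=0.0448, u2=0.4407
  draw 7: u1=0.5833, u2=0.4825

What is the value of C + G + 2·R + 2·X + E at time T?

Check how each reaction changes W = C + G + 2·R + 2·X + E (weight of products minus weight of reactants):
R1: X -> R: (2·1) − (2·1) = 2 − 2 = 0
R2: C -> G: (1·1) − (1·1) = 1 − 1 = 0
R3: G + E -> 2 C: (1·2) − (1·1 + 1·1) = 2 − 2 = 0
R4: E -> G: (1·1) − (1·1) = 1 − 1 = 0
Every reaction leaves W unchanged, so W is conserved and no simulation is needed: W(T) = W(0) = 3 + 6 + 2·4 + 2·8 + 2 = 35

Value at T = 35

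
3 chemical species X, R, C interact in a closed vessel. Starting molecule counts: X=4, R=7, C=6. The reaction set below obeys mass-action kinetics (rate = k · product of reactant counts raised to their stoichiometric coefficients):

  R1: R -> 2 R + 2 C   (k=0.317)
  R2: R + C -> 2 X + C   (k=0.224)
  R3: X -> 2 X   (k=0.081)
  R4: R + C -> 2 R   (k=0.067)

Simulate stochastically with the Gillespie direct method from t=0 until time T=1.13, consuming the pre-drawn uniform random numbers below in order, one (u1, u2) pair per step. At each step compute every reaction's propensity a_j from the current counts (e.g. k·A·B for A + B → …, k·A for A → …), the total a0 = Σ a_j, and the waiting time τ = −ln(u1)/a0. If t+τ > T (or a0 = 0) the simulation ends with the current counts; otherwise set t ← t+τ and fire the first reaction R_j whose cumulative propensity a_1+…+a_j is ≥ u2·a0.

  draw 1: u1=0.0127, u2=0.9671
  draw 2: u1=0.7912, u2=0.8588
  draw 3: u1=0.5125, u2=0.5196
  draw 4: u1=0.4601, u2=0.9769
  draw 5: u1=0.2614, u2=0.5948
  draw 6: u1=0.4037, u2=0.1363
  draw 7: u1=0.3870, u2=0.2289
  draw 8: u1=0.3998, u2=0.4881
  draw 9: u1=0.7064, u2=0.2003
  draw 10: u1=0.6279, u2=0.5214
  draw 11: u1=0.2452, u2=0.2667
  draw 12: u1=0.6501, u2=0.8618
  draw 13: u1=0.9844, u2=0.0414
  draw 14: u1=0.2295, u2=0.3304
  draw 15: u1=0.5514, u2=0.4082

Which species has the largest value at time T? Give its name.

t=0.000: X=4 R=7 C=6
Draw 1: a1=2.219, a2=9.408, a3=0.324, a4=2.814, a0=14.765; τ=−ln(0.0127)/14.765=0.296 → t=0.296; u2·a0=0.9671·14.765=14.279; a1+…+a3=11.951 < 14.279 ≤ a1+…+a4=14.765 → R4 fires; X=4 R=8 C=5
Draw 2: a1=2.536, a2=8.960, a3=0.324, a4=2.680, a0=14.500; τ=−ln(0.7912)/14.500=0.016 → t=0.312; u2·a0=0.8588·14.500=12.453; a1+…+a3=11.820 < 12.453 ≤ a1+…+a4=14.500 → R4 fires; X=4 R=9 C=4
Draw 3: a1=2.853, a2=8.064, a3=0.324, a4=2.412, a0=13.653; τ=−ln(0.5125)/13.653=0.049 → t=0.361; u2·a0=0.5196·13.653=7.094; a1=2.853 < 7.094 ≤ a1+a2=10.917 → R2 fires; X=6 R=8 C=4
Draw 4: a1=2.536, a2=7.168, a3=0.486, a4=2.144, a0=12.334; τ=−ln(0.4601)/12.334=0.063 → t=0.424; u2·a0=0.9769·12.334=12.049; a1+…+a3=10.190 < 12.049 ≤ a1+…+a4=12.334 → R4 fires; X=6 R=9 C=3
Draw 5: a1=2.853, a2=6.048, a3=0.486, a4=1.809, a0=11.196; τ=−ln(0.2614)/11.196=0.120 → t=0.544; u2·a0=0.5948·11.196=6.659; a1=2.853 < 6.659 ≤ a1+a2=8.901 → R2 fires; X=8 R=8 C=3
Draw 6: a1=2.536, a2=5.376, a3=0.648, a4=1.608, a0=10.168; τ=−ln(0.4037)/10.168=0.089 → t=0.633; u2·a0=0.1363·10.168=1.386 ≤ a1=2.536 → R1 fires; X=8 R=9 C=5
Draw 7: a1=2.853, a2=10.080, a3=0.648, a4=3.015, a0=16.596; τ=−ln(0.3870)/16.596=0.057 → t=0.690; u2·a0=0.2289·16.596=3.799; a1=2.853 < 3.799 ≤ a1+a2=12.933 → R2 fires; X=10 R=8 C=5
Draw 8: a1=2.536, a2=8.960, a3=0.810, a4=2.680, a0=14.986; τ=−ln(0.3998)/14.986=0.061 → t=0.751; u2·a0=0.4881·14.986=7.315; a1=2.536 < 7.315 ≤ a1+a2=11.496 → R2 fires; X=12 R=7 C=5
Draw 9: a1=2.219, a2=7.840, a3=0.972, a4=2.345, a0=13.376; τ=−ln(0.7064)/13.376=0.026 → t=0.777; u2·a0=0.2003·13.376=2.679; a1=2.219 < 2.679 ≤ a1+a2=10.059 → R2 fires; X=14 R=6 C=5
Draw 10: a1=1.902, a2=6.720, a3=1.134, a4=2.010, a0=11.766; τ=−ln(0.6279)/11.766=0.040 → t=0.817; u2·a0=0.5214·11.766=6.135; a1=1.902 < 6.135 ≤ a1+a2=8.622 → R2 fires; X=16 R=5 C=5
Draw 11: a1=1.585, a2=5.600, a3=1.296, a4=1.675, a0=10.156; τ=−ln(0.2452)/10.156=0.138 → t=0.955; u2·a0=0.2667·10.156=2.709; a1=1.585 < 2.709 ≤ a1+a2=7.185 → R2 fires; X=18 R=4 C=5
Draw 12: a1=1.268, a2=4.480, a3=1.458, a4=1.340, a0=8.546; τ=−ln(0.6501)/8.546=0.050 → t=1.006; u2·a0=0.8618·8.546=7.365; a1+…+a3=7.206 < 7.365 ≤ a1+…+a4=8.546 → R4 fires; X=18 R=5 C=4
Draw 13: a1=1.585, a2=4.480, a3=1.458, a4=1.340, a0=8.863; τ=−ln(0.9844)/8.863=0.002 → t=1.007; u2·a0=0.0414·8.863=0.367 ≤ a1=1.585 → R1 fires; X=18 R=6 C=6
Draw 14: a1=1.902, a2=8.064, a3=1.458, a4=2.412, a0=13.836; τ=−ln(0.2295)/13.836=0.106 → t=1.114; u2·a0=0.3304·13.836=4.571; a1=1.902 < 4.571 ≤ a1+a2=9.966 → R2 fires; X=20 R=5 C=6
Draw 15: a1=1.585, a2=6.720, a3=1.620, a4=2.010, a0=11.935; τ=−ln(0.5514)/11.935=0.050 → t=1.164 > T=1.13: stop.
At T=1.13: X=20 R=5 C=6; the largest is X.

Dominant species at T: X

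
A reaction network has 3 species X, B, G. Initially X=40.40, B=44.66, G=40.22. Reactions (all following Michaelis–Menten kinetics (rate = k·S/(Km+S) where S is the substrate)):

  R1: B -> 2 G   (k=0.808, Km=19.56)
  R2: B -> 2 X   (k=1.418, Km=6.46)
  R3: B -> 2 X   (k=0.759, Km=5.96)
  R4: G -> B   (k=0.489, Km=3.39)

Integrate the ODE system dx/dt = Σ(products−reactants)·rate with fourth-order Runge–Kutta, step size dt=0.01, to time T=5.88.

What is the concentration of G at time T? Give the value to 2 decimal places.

RK4 with dt=0.01: 588 steps to T=5.88. Trajectory (selected grid times):
t=0.00: X=40.40 B=44.66 G=40.22
t=0.65: X=42.88 B=43.35 G=40.65
t=1.31: X=45.38 B=42.03 G=41.09
t=1.96: X=47.84 B=40.74 G=41.51
t=2.61: X=50.28 B=39.46 G=41.92
t=3.27: X=52.76 B=38.17 G=42.33
t=3.92: X=55.18 B=36.90 G=42.73
t=4.57: X=57.59 B=35.65 G=43.11
t=5.23: X=60.03 B=34.39 G=43.50
t=5.88: X=62.42 B=33.16 G=43.87
Read off G at T=5.88: 43.87

G at T = 43.87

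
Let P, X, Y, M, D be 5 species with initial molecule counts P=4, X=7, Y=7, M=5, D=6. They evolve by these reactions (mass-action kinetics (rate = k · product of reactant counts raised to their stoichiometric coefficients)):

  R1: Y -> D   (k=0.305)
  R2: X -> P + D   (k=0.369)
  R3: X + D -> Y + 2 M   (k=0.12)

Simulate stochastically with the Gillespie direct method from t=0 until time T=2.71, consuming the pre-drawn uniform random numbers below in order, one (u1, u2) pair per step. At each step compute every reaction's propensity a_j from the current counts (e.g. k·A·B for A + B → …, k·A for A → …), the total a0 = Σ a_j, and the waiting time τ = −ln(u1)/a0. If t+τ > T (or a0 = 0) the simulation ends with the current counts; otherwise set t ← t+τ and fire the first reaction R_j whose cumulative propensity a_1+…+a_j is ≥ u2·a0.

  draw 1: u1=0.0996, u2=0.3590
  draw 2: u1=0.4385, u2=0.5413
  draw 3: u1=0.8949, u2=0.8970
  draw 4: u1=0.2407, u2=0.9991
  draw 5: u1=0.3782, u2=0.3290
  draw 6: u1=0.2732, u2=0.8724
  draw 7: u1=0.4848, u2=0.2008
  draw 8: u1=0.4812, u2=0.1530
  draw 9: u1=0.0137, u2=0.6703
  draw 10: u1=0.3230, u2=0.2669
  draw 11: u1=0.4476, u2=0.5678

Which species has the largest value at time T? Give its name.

t=0.000: P=4 X=7 Y=7 M=5 D=6
Draw 1: a1=2.135, a2=2.583, a3=5.040, a0=9.758; τ=−ln(0.0996)/9.758=0.236 → t=0.236; u2·a0=0.3590·9.758=3.503; a1=2.135 < 3.503 ≤ a1+a2=4.718 → R2 fires; P=5 X=6 Y=7 M=5 D=7
Draw 2: a1=2.135, a2=2.214, a3=5.040, a0=9.389; τ=−ln(0.4385)/9.389=0.088 → t=0.324; u2·a0=0.5413·9.389=5.082; a1+a2=4.349 < 5.082 ≤ a1+…+a3=9.389 → R3 fires; P=5 X=5 Y=8 M=7 D=6
Draw 3: a1=2.440, a2=1.845, a3=3.600, a0=7.885; τ=−ln(0.8949)/7.885=0.014 → t=0.338; u2·a0=0.8970·7.885=7.073; a1+a2=4.285 < 7.073 ≤ a1+…+a3=7.885 → R3 fires; P=5 X=4 Y=9 M=9 D=5
Draw 4: a1=2.745, a2=1.476, a3=2.400, a0=6.621; τ=−ln(0.2407)/6.621=0.215 → t=0.553; u2·a0=0.9991·6.621=6.615; a1+a2=4.221 < 6.615 ≤ a1+…+a3=6.621 → R3 fires; P=5 X=3 Y=10 M=11 D=4
Draw 5: a1=3.050, a2=1.107, a3=1.440, a0=5.597; τ=−ln(0.3782)/5.597=0.174 → t=0.727; u2·a0=0.3290·5.597=1.841 ≤ a1=3.050 → R1 fires; P=5 X=3 Y=9 M=11 D=5
Draw 6: a1=2.745, a2=1.107, a3=1.800, a0=5.652; τ=−ln(0.2732)/5.652=0.230 → t=0.957; u2·a0=0.8724·5.652=4.931; a1+a2=3.852 < 4.931 ≤ a1+…+a3=5.652 → R3 fires; P=5 X=2 Y=10 M=13 D=4
Draw 7: a1=3.050, a2=0.738, a3=0.960, a0=4.748; τ=−ln(0.4848)/4.748=0.152 → t=1.109; u2·a0=0.2008·4.748=0.953 ≤ a1=3.050 → R1 fires; P=5 X=2 Y=9 M=13 D=5
Draw 8: a1=2.745, a2=0.738, a3=1.200, a0=4.683; τ=−ln(0.4812)/4.683=0.156 → t=1.265; u2·a0=0.1530·4.683=0.716 ≤ a1=2.745 → R1 fires; P=5 X=2 Y=8 M=13 D=6
Draw 9: a1=2.440, a2=0.738, a3=1.440, a0=4.618; τ=−ln(0.0137)/4.618=0.929 → t=2.194; u2·a0=0.6703·4.618=3.095; a1=2.440 < 3.095 ≤ a1+a2=3.178 → R2 fires; P=6 X=1 Y=8 M=13 D=7
Draw 10: a1=2.440, a2=0.369, a3=0.840, a0=3.649; τ=−ln(0.3230)/3.649=0.310 → t=2.504; u2·a0=0.2669·3.649=0.974 ≤ a1=2.440 → R1 fires; P=6 X=1 Y=7 M=13 D=8
Draw 11: a1=2.135, a2=0.369, a3=0.960, a0=3.464; τ=−ln(0.4476)/3.464=0.232 → t=2.736 > T=2.71: stop.
At T=2.71: P=6 X=1 Y=7 M=13 D=8; the largest is M.

Dominant species at T: M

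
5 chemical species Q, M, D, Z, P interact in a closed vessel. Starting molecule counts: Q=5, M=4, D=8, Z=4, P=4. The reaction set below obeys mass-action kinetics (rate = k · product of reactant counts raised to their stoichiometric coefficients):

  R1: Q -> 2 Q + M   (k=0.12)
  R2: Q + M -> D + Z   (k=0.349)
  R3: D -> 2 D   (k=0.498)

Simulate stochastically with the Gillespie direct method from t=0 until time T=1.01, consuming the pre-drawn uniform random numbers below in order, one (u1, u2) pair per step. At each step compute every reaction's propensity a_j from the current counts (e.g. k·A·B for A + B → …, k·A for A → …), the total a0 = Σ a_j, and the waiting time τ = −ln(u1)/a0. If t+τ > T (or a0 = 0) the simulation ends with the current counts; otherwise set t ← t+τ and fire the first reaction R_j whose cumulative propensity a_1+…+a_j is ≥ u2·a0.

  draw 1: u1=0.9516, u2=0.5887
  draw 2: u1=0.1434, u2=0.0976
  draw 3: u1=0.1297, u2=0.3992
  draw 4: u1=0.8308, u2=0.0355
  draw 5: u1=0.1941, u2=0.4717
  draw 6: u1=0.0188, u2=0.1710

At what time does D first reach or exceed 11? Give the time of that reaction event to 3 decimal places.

Threshold first reached at t = 0.491

t=0.000: Q=5 M=4 D=8 Z=4 P=4
Draw 1: a1=0.600, a2=6.980, a3=3.984, a0=11.564; τ=−ln(0.9516)/11.564=0.004 → t=0.004; u2·a0=0.5887·11.564=6.808; a1=0.600 < 6.808 ≤ a1+a2=7.580 → R2 fires; Q=4 M=3 D=9 Z=5 P=4
Draw 2: a1=0.480, a2=4.188, a3=4.482, a0=9.150; τ=−ln(0.1434)/9.150=0.212 → t=0.217; u2·a0=0.0976·9.150=0.893; a1=0.480 < 0.893 ≤ a1+a2=4.668 → R2 fires; Q=3 M=2 D=10 Z=6 P=4
Draw 3: a1=0.360, a2=2.094, a3=4.980, a0=7.434; τ=−ln(0.1297)/7.434=0.275 → t=0.491; u2·a0=0.3992·7.434=2.968; a1+a2=2.454 < 2.968 ≤ a1+…+a3=7.434 → R3 fires; Q=3 M=2 D=11 Z=6 P=4
Draw 4: a1=0.360, a2=2.094, a3=5.478, a0=7.932; τ=−ln(0.8308)/7.932=0.023 → t=0.515; u2·a0=0.0355·7.932=0.282 ≤ a1=0.360 → R1 fires; Q=4 M=3 D=11 Z=6 P=4
Draw 5: a1=0.480, a2=4.188, a3=5.478, a0=10.146; τ=−ln(0.1941)/10.146=0.162 → t=0.676; u2·a0=0.4717·10.146=4.786; a1+a2=4.668 < 4.786 ≤ a1+…+a3=10.146 → R3 fires; Q=4 M=3 D=12 Z=6 P=4
Draw 6: a1=0.480, a2=4.188, a3=5.976, a0=10.644; τ=−ln(0.0188)/10.644=0.373 → t=1.050 > T=1.01: stop.
D first becomes ≥ 11 when it reaches 11 at the event at t=0.491.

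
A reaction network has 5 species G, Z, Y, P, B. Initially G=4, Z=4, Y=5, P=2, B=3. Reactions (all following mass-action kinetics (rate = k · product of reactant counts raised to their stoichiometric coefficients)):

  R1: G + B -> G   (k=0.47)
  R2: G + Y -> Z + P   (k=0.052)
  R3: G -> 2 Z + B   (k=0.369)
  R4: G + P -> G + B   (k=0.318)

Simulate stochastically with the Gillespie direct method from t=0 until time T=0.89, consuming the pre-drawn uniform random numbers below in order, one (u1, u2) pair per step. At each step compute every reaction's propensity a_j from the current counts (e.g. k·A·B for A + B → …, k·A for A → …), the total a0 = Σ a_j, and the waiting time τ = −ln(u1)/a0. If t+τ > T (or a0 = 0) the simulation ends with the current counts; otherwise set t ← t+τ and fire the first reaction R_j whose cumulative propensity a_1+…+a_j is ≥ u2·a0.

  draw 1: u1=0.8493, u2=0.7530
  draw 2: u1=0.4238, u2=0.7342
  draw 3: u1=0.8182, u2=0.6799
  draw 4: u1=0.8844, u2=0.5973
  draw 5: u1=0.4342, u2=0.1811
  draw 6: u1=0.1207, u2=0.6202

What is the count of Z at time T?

t=0.000: G=4 Z=4 Y=5 P=2 B=3
Draw 1: a1=5.640, a2=1.040, a3=1.476, a4=2.544, a0=10.700; τ=−ln(0.8493)/10.700=0.015 → t=0.015; u2·a0=0.7530·10.700=8.057; a1+a2=6.680 < 8.057 ≤ a1+…+a3=8.156 → R3 fires; G=3 Z=6 Y=5 P=2 B=4
Draw 2: a1=5.640, a2=0.780, a3=1.107, a4=1.908, a0=9.435; τ=−ln(0.4238)/9.435=0.091 → t=0.106; u2·a0=0.7342·9.435=6.927; a1+a2=6.420 < 6.927 ≤ a1+…+a3=7.527 → R3 fires; G=2 Z=8 Y=5 P=2 B=5
Draw 3: a1=4.700, a2=0.520, a3=0.738, a4=1.272, a0=7.230; τ=−ln(0.8182)/7.230=0.028 → t=0.134; u2·a0=0.6799·7.230=4.916; a1=4.700 < 4.916 ≤ a1+a2=5.220 → R2 fires; G=1 Z=9 Y=4 P=3 B=5
Draw 4: a1=2.350, a2=0.208, a3=0.369, a4=0.954, a0=3.881; τ=−ln(0.8844)/3.881=0.032 → t=0.166; u2·a0=0.5973·3.881=2.318 ≤ a1=2.350 → R1 fires; G=1 Z=9 Y=4 P=3 B=4
Draw 5: a1=1.880, a2=0.208, a3=0.369, a4=0.954, a0=3.411; τ=−ln(0.4342)/3.411=0.245 → t=0.410; u2·a0=0.1811·3.411=0.618 ≤ a1=1.880 → R1 fires; G=1 Z=9 Y=4 P=3 B=3
Draw 6: a1=1.410, a2=0.208, a3=0.369, a4=0.954, a0=2.941; τ=−ln(0.1207)/2.941=0.719 → t=1.129 > T=0.89: stop.
Read off Z at T=0.89: 9

Z at T = 9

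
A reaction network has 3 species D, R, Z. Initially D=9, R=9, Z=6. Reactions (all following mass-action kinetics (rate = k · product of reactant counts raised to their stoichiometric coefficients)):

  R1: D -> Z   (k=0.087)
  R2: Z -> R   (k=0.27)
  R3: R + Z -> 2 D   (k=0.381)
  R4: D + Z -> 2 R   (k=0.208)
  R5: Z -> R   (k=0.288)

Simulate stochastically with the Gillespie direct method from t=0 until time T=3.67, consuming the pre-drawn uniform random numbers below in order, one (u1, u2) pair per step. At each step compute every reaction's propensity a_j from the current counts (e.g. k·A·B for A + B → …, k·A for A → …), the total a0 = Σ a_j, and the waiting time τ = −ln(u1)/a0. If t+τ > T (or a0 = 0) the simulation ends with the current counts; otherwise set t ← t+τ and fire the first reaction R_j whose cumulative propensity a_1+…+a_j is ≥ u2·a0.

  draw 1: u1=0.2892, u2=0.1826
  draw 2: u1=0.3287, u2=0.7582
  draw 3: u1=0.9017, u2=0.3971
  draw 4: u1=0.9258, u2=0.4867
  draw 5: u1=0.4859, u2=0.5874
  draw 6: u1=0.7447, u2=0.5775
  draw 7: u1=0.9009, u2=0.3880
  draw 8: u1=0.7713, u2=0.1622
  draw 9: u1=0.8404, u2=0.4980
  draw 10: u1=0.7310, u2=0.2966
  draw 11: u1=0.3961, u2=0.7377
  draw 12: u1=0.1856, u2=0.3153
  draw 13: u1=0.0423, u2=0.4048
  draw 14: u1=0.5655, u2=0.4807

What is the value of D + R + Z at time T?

Check how each reaction changes W = D + R + Z (weight of products minus weight of reactants):
R1: D -> Z: (1·1) − (1·1) = 1 − 1 = 0
R2: Z -> R: (1·1) − (1·1) = 1 − 1 = 0
R3: R + Z -> 2 D: (1·2) − (1·1 + 1·1) = 2 − 2 = 0
R4: D + Z -> 2 R: (1·2) − (1·1 + 1·1) = 2 − 2 = 0
R5: Z -> R: (1·1) − (1·1) = 1 − 1 = 0
Every reaction leaves W unchanged, so W is conserved and no simulation is needed: W(T) = W(0) = 9 + 9 + 6 = 24

Value at T = 24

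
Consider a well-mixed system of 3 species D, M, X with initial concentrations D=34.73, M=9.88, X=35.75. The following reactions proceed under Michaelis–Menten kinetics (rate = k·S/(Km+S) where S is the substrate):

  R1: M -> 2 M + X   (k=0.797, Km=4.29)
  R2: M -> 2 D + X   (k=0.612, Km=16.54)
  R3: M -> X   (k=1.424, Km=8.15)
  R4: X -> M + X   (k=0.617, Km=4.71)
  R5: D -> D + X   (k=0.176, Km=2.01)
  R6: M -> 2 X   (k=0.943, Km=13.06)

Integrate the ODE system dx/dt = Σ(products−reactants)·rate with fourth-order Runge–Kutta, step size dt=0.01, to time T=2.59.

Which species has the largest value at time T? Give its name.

Dominant species at T: X

RK4 with dt=0.01: 259 steps to T=2.59. Trajectory (selected grid times):
t=0.00: D=34.73 M=9.88 X=35.75
t=0.29: D=34.86 M=9.79 X=36.49
t=0.58: D=34.99 M=9.70 X=37.22
t=0.86: D=35.12 M=9.62 X=37.92
t=1.15: D=35.25 M=9.53 X=38.65
t=1.44: D=35.38 M=9.45 X=39.38
t=1.73: D=35.51 M=9.37 X=40.10
t=2.01: D=35.63 M=9.29 X=40.79
t=2.30: D=35.76 M=9.21 X=41.51
t=2.59: D=35.89 M=9.14 X=42.22
At T=2.59: D=35.89 M=9.14 X=42.22; the largest is X.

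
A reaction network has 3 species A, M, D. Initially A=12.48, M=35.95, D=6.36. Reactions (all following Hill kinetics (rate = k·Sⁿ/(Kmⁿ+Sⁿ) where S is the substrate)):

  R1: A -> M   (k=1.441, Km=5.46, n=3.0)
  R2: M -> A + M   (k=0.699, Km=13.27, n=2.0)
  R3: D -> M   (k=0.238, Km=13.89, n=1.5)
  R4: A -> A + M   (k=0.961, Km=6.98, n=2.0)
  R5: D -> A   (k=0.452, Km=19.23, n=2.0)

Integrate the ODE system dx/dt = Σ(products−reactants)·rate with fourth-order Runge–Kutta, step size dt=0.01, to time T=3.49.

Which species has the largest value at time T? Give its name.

Dominant species at T: M

RK4 with dt=0.01: 349 steps to T=3.49. Trajectory (selected grid times):
t=0.00: A=12.48 M=35.95 D=6.36
t=0.39: A=12.22 M=36.77 D=6.32
t=0.78: A=11.96 M=37.59 D=6.28
t=1.16: A=11.72 M=38.38 D=6.24
t=1.55: A=11.47 M=39.19 D=6.21
t=1.94: A=11.23 M=39.99 D=6.17
t=2.33: A=10.99 M=40.78 D=6.13
t=2.71: A=10.76 M=41.54 D=6.09
t=3.10: A=10.53 M=42.32 D=6.06
t=3.49: A=10.30 M=43.09 D=6.02
At T=3.49: A=10.30 M=43.09 D=6.02; the largest is M.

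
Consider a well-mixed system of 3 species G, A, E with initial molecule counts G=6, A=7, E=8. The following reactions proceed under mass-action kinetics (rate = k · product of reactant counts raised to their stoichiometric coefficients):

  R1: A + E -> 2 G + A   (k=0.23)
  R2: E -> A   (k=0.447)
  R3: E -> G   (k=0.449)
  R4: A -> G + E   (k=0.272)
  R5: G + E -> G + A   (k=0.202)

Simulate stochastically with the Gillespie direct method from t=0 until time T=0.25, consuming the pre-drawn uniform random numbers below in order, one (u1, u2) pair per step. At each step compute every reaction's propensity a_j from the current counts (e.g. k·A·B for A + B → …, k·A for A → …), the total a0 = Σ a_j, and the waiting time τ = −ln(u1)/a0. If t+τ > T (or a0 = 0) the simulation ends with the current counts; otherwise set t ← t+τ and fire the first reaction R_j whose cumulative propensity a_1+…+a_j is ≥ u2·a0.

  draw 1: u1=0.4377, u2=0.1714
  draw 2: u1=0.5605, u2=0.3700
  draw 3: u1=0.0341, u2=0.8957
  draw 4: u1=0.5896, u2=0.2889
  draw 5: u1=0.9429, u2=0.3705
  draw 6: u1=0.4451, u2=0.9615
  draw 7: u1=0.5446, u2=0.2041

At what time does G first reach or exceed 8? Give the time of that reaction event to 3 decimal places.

t=0.000: G=6 A=7 E=8
Draw 1: a1=12.880, a2=3.576, a3=3.592, a4=1.904, a5=9.696, a0=31.648; τ=−ln(0.4377)/31.648=0.026 → t=0.026; u2·a0=0.1714·31.648=5.424 ≤ a1=12.880 → R1 fires; G=8 A=7 E=7
Draw 2: a1=11.270, a2=3.129, a3=3.143, a4=1.904, a5=11.312, a0=30.758; τ=−ln(0.5605)/30.758=0.019 → t=0.045; u2·a0=0.3700·30.758=11.380; a1=11.270 < 11.380 ≤ a1+a2=14.399 → R2 fires; G=8 A=8 E=6
Draw 3: a1=11.040, a2=2.682, a3=2.694, a4=2.176, a5=9.696, a0=28.288; τ=−ln(0.0341)/28.288=0.119 → t=0.164; u2·a0=0.8957·28.288=25.338; a1+…+a4=18.592 < 25.338 ≤ a1+…+a5=28.288 → R5 fires; G=8 A=9 E=5
Draw 4: a1=10.350, a2=2.235, a3=2.245, a4=2.448, a5=8.080, a0=25.358; τ=−ln(0.5896)/25.358=0.021 → t=0.185; u2·a0=0.2889·25.358=7.326 ≤ a1=10.350 → R1 fires; G=10 A=9 E=4
Draw 5: a1=8.280, a2=1.788, a3=1.796, a4=2.448, a5=8.080, a0=22.392; τ=−ln(0.9429)/22.392=0.003 → t=0.188; u2·a0=0.3705·22.392=8.296; a1=8.280 < 8.296 ≤ a1+a2=10.068 → R2 fires; G=10 A=10 E=3
Draw 6: a1=6.900, a2=1.341, a3=1.347, a4=2.720, a5=6.060, a0=18.368; τ=−ln(0.4451)/18.368=0.044 → t=0.232; u2·a0=0.9615·18.368=17.661; a1+…+a4=12.308 < 17.661 ≤ a1+…+a5=18.368 → R5 fires; G=10 A=11 E=2
Draw 7: a1=5.060, a2=0.894, a3=0.898, a4=2.992, a5=4.040, a0=13.884; τ=−ln(0.5446)/13.884=0.044 → t=0.276 > T=0.25: stop.
G first becomes ≥ 8 when it reaches 8 at the event at t=0.026.

Threshold first reached at t = 0.026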